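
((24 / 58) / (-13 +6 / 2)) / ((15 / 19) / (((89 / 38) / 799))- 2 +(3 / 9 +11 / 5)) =-801 / 5223799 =-0.00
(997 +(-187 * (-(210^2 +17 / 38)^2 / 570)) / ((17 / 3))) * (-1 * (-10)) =30892262329299 / 27436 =1125975445.74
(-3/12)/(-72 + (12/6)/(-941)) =941/271016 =0.00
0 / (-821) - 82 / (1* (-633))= 82 / 633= 0.13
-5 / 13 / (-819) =5 / 10647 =0.00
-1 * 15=-15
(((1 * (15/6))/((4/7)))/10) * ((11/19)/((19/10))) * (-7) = -2695/2888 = -0.93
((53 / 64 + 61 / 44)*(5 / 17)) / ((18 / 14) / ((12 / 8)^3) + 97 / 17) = 0.11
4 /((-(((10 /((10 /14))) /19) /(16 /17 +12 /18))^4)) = -1473023997124 /16243247601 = -90.69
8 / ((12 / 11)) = 22 / 3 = 7.33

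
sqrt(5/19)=0.51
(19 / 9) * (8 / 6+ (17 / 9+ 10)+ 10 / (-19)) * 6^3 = 17368 / 3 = 5789.33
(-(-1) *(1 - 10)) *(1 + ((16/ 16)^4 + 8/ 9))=-26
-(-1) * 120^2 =14400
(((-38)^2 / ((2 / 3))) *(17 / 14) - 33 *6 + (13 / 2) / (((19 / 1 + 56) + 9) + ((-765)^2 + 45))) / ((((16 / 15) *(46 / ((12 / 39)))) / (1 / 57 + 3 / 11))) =4.43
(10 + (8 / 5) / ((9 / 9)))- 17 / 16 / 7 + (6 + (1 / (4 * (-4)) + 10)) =1917 / 70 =27.39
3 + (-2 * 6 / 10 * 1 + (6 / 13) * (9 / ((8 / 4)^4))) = 1071 / 520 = 2.06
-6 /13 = -0.46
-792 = -792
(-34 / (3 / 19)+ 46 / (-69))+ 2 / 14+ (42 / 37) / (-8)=-223775 / 1036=-216.00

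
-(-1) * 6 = 6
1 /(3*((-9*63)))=-1 /1701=-0.00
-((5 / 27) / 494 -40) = 533515 / 13338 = 40.00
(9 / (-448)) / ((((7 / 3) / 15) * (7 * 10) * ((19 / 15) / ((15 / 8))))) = -18225 / 6673408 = -0.00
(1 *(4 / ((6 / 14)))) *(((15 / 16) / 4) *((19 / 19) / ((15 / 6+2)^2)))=35 / 324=0.11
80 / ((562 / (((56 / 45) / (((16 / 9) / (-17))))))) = -476 / 281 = -1.69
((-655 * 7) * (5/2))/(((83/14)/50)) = -8023750/83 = -96671.69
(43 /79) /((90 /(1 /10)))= 43 /71100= 0.00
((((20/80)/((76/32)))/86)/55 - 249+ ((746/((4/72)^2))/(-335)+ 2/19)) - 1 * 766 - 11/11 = -275299589/158455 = -1737.40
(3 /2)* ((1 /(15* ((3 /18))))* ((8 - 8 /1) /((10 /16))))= 0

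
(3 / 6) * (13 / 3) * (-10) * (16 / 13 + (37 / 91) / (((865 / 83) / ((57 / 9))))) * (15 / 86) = -1744945 / 312438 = -5.58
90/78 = 1.15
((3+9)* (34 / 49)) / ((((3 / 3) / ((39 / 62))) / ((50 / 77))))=397800 / 116963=3.40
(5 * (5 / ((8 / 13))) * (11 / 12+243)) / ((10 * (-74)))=-13.39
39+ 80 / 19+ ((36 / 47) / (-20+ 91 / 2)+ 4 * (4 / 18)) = 6029363 / 136629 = 44.13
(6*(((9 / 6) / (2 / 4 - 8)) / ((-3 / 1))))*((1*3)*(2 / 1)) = 2.40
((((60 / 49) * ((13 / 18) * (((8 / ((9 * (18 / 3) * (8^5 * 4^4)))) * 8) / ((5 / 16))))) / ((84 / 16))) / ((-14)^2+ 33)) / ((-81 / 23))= -299 / 3166291150848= -0.00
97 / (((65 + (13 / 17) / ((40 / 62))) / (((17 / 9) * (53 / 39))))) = 29714980 / 7898553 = 3.76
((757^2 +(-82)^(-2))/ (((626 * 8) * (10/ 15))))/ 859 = 11559544431/ 57851574656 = 0.20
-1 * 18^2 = -324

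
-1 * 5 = -5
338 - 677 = -339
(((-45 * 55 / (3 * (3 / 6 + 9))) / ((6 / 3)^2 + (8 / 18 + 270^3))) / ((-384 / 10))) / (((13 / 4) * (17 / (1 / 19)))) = 2475 / 22612748797184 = 0.00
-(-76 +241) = -165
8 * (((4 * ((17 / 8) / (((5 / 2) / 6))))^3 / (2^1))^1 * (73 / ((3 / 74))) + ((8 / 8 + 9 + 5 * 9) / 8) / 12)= 91722336731 / 1500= 61148224.49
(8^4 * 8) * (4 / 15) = 131072 / 15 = 8738.13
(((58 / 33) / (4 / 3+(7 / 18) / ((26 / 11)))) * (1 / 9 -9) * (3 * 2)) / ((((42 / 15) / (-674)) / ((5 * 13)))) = 52852384000 / 53977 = 979164.90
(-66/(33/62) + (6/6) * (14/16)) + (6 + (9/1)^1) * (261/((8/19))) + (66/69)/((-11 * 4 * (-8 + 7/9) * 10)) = 274332509/29900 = 9175.00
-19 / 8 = -2.38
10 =10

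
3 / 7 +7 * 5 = 248 / 7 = 35.43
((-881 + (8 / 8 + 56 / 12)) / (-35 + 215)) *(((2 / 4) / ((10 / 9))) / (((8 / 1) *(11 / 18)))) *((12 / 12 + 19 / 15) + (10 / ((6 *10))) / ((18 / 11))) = -1679327 / 1584000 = -1.06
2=2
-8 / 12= -2 / 3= -0.67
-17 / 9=-1.89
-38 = -38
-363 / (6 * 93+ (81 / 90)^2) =-12100 / 18627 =-0.65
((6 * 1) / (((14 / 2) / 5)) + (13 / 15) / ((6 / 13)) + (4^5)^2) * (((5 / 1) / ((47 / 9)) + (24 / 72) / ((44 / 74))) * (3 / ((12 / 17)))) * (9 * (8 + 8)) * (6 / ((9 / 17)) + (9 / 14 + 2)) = 13615374644.18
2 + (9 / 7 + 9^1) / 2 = 50 / 7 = 7.14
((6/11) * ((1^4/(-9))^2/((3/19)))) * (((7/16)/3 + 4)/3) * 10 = 18905/32076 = 0.59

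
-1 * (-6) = 6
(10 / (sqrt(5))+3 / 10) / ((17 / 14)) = 21 / 85+28 * sqrt(5) / 17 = 3.93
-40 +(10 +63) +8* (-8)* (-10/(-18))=-23/9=-2.56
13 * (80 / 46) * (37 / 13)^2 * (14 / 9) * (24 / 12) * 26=3066560 / 207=14814.30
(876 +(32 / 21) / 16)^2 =767542.87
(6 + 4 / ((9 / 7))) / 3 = 82 / 27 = 3.04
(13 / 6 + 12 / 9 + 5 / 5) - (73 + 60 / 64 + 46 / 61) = -68507 / 976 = -70.19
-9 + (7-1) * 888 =5319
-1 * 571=-571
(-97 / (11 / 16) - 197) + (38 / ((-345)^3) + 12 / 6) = -151812222043 / 451699875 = -336.09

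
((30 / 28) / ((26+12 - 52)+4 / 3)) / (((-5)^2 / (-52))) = 117 / 665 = 0.18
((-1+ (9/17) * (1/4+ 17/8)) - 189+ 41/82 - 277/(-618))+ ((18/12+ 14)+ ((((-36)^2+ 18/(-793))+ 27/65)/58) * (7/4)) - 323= -456.18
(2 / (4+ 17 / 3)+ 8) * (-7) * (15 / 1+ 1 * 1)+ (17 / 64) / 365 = -622683667 / 677440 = -919.17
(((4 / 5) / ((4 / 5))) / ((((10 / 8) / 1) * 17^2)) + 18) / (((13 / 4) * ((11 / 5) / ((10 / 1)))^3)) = 2601400000 / 5000567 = 520.22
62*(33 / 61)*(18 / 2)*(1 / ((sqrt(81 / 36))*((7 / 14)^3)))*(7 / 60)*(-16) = -916608 / 305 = -3005.27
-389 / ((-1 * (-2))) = -389 / 2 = -194.50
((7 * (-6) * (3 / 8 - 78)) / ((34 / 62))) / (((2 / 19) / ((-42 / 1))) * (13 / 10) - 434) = -806520645 / 58876882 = -13.70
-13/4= -3.25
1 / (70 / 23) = 23 / 70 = 0.33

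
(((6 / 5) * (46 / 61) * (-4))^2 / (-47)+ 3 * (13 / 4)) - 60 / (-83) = 14797405563 / 1451562100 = 10.19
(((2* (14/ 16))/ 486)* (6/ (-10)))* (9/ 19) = -7/ 6840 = -0.00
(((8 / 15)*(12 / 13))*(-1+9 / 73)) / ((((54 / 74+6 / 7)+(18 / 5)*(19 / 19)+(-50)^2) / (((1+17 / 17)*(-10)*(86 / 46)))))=456171520 / 70811524459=0.01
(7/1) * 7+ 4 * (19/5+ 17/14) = 2417/35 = 69.06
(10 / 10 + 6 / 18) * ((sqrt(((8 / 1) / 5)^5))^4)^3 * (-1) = -4951760157141521099596496896 / 2793967723846435546875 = -1772303.99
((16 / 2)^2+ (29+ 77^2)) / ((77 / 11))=6022 / 7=860.29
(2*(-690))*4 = -5520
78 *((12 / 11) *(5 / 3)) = 1560 / 11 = 141.82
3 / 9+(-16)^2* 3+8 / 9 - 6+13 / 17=116890 / 153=763.99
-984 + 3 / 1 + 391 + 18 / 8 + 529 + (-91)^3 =-3014519 / 4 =-753629.75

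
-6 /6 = -1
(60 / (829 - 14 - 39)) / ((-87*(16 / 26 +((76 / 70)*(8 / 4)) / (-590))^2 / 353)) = -0.84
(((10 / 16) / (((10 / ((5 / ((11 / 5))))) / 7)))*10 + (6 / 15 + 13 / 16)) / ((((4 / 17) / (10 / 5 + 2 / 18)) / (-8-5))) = -41221583 / 31680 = -1301.19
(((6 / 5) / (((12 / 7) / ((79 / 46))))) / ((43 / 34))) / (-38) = -9401 / 375820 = -0.03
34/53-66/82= -355/2173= -0.16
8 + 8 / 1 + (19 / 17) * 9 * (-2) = -70 / 17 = -4.12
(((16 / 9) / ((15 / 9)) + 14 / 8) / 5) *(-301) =-50869 / 300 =-169.56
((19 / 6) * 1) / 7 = 19 / 42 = 0.45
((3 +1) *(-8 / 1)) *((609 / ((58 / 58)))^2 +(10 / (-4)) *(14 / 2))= -11867632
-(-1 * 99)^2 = -9801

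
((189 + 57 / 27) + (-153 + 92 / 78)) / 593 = 4597 / 69381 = 0.07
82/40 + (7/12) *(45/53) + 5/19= 28281/10070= 2.81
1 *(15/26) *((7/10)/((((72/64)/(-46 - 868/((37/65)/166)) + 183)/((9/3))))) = 43714636/6602991525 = 0.01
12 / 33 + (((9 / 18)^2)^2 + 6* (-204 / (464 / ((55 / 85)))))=-1.28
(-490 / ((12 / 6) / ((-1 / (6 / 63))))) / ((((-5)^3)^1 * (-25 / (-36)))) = -18522 / 625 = -29.64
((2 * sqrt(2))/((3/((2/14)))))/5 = 2 * sqrt(2)/105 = 0.03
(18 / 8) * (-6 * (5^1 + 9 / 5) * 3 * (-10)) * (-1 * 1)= -2754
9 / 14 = 0.64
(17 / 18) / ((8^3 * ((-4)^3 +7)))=-17 / 525312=-0.00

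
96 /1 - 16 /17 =1616 /17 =95.06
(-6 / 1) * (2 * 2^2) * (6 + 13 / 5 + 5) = -3264 / 5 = -652.80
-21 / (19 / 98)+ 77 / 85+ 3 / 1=-168622 / 1615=-104.41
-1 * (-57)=57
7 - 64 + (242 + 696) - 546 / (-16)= 7321 / 8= 915.12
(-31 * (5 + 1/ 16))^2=6305121/ 256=24629.38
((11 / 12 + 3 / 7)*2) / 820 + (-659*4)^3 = -630811149104527 / 34440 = -18316235456.00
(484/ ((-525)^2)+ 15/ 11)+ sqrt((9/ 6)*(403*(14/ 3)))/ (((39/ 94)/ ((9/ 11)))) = 4139699/ 3031875+ 282*sqrt(2821)/ 143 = 106.11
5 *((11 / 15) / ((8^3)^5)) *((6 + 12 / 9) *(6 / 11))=11 / 26388279066624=0.00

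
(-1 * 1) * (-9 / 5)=9 / 5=1.80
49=49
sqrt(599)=24.47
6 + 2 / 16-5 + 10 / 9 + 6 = 593 / 72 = 8.24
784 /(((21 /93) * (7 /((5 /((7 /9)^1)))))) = 22320 /7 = 3188.57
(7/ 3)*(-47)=-329/ 3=-109.67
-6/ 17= -0.35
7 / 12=0.58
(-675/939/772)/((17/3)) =-675/4107812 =-0.00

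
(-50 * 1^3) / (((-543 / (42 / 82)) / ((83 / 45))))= 5810 / 66789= 0.09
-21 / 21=-1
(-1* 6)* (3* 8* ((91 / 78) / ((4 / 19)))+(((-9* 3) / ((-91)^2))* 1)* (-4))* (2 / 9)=-4405924 / 24843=-177.35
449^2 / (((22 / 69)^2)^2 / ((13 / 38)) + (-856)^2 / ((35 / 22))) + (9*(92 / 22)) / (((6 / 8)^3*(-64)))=-13626723962380091 / 14250536296363488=-0.96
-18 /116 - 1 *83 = -4823 /58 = -83.16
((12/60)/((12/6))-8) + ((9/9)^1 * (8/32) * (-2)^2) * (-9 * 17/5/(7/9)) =-47.24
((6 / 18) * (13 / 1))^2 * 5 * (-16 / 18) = -6760 / 81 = -83.46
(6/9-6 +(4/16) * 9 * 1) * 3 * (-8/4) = 37/2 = 18.50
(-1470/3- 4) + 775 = 281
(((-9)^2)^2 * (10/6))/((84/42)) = 10935/2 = 5467.50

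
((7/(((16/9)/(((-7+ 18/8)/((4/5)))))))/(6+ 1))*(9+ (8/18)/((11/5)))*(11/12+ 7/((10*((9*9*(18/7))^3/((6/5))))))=-409802673142859/14546347960320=-28.17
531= 531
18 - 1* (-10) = 28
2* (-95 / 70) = -19 / 7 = -2.71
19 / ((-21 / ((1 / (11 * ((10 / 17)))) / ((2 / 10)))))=-323 / 462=-0.70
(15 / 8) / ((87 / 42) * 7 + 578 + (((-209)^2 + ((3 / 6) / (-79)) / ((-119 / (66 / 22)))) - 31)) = 47005 / 1109129984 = 0.00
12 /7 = 1.71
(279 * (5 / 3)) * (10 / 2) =2325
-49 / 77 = -7 / 11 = -0.64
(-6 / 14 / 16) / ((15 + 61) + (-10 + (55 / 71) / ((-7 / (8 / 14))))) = -1491 / 3670304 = -0.00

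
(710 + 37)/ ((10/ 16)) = 5976/ 5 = 1195.20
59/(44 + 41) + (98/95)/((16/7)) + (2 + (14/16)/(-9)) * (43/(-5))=-884801/58140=-15.22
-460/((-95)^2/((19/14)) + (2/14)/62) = -199640/2886101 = -0.07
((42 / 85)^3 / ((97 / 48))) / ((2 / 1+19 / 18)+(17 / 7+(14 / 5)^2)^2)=15682947840 / 28503178698857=0.00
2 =2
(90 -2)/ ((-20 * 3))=-22/ 15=-1.47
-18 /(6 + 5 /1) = -18 /11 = -1.64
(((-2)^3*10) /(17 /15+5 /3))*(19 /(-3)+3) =95.24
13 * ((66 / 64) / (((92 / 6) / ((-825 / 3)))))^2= 9635608125 / 2166784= 4446.96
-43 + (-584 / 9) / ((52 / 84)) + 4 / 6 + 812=8643 / 13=664.85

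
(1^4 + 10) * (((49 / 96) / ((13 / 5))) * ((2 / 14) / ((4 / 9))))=1155 / 1664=0.69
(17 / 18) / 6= 0.16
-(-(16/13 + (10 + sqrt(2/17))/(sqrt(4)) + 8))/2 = sqrt(34)/68 + 185/26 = 7.20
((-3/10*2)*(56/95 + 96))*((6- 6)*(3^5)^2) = 0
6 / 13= 0.46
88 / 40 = 11 / 5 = 2.20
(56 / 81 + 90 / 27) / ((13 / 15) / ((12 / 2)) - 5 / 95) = 43.84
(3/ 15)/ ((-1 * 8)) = -1/ 40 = -0.02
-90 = -90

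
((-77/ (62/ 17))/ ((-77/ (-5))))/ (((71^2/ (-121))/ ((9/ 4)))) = 92565/ 1250168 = 0.07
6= 6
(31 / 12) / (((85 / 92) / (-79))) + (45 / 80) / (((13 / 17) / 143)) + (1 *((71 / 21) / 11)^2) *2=-115.51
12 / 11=1.09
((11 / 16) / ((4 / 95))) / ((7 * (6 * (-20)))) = -209 / 10752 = -0.02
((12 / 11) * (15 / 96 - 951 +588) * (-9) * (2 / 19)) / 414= 34833 / 38456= 0.91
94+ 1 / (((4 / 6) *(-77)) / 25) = 14401 / 154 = 93.51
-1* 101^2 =-10201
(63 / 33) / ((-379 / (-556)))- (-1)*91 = 391055 / 4169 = 93.80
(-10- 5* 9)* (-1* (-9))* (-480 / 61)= 237600 / 61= 3895.08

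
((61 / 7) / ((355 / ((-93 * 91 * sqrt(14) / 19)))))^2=76144810014 / 45495025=1673.70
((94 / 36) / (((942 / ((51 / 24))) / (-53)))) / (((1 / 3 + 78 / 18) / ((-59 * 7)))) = 2498473 / 90432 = 27.63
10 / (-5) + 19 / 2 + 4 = 23 / 2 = 11.50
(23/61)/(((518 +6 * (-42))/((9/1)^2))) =1863/16226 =0.11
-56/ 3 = -18.67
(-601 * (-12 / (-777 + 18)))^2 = 5779216 / 64009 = 90.29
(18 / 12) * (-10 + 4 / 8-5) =-87 / 4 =-21.75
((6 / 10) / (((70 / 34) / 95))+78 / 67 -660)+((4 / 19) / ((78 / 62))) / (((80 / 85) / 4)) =-1095479012 / 1737645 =-630.44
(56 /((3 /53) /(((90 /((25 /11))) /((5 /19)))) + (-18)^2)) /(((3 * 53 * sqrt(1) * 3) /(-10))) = -234080 /64601139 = -0.00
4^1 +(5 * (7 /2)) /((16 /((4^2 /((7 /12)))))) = 34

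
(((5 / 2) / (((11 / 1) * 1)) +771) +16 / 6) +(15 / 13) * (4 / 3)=665321 / 858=775.43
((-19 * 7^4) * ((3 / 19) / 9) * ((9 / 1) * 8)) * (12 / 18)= -38416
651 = 651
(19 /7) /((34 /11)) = 209 /238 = 0.88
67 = 67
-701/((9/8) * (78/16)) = -44864/351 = -127.82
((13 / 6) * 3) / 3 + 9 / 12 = 35 / 12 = 2.92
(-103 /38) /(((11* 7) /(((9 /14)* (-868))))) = 28737 /1463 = 19.64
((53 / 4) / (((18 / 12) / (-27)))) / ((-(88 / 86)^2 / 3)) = 2645919 / 3872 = 683.35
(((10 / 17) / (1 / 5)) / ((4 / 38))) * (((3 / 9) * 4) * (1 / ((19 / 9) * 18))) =50 / 51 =0.98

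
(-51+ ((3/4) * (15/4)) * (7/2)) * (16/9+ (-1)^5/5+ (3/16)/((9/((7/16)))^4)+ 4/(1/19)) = -390499571624627/122305904640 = -3192.81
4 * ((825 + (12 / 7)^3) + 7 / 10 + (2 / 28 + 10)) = 5767952 / 1715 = 3363.24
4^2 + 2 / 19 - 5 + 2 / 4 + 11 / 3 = 1741 / 114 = 15.27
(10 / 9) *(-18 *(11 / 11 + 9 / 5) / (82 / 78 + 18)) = -2.94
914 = 914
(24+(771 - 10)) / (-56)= -785 / 56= -14.02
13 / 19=0.68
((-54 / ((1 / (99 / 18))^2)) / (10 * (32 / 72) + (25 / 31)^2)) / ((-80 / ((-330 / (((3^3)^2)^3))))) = -1279091 / 374687162640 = -0.00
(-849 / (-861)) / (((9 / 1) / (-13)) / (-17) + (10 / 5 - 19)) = -62543 / 1075676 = -0.06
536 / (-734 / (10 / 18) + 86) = -335 / 772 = -0.43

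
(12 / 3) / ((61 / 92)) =368 / 61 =6.03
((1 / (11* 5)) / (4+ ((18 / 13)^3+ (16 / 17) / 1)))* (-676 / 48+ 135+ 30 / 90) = 0.29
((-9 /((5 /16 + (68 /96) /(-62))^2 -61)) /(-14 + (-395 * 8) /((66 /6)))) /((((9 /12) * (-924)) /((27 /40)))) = 233523 /488832895600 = 0.00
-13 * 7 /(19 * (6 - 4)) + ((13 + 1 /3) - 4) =791 /114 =6.94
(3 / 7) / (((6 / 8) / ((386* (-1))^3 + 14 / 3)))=-690149416 / 21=-32864257.90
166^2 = 27556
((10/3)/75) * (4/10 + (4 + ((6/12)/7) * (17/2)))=701/3150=0.22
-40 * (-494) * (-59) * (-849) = 989798160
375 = 375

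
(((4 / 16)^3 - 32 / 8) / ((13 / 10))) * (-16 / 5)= 255 / 26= 9.81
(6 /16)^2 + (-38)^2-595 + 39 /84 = 380623 /448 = 849.60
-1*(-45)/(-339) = -15/113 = -0.13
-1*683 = -683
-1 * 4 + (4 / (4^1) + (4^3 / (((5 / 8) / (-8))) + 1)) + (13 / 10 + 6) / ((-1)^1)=-1657 / 2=-828.50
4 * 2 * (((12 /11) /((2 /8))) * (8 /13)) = 3072 /143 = 21.48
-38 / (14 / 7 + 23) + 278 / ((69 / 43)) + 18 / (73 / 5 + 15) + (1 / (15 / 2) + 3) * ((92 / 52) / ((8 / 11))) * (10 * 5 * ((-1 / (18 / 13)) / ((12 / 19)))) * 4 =-21657359699 / 13786200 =-1570.94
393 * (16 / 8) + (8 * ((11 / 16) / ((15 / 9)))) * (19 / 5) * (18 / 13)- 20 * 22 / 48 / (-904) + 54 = 1511377507 / 1762800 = 857.37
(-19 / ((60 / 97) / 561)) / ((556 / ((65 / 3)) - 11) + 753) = -4480333 / 199592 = -22.45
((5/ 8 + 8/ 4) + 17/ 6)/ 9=0.61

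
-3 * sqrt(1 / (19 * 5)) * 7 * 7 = -147 * sqrt(95) / 95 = -15.08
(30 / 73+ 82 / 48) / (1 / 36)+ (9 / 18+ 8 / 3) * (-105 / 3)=-7564 / 219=-34.54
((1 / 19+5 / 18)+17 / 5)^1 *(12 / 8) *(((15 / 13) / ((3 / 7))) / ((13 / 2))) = 44653 / 19266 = 2.32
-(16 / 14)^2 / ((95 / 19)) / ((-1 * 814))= 32 / 99715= 0.00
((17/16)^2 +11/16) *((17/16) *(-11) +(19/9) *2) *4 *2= -166625/1536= -108.48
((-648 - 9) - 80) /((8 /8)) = -737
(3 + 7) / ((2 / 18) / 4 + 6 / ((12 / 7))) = 360 / 127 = 2.83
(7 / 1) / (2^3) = 7 / 8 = 0.88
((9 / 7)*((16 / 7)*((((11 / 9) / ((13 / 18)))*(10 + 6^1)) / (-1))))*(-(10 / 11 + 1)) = 13824 / 91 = 151.91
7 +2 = 9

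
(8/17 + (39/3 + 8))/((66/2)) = 365/561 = 0.65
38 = 38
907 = 907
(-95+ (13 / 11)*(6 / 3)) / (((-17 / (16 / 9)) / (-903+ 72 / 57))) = -93112144 / 10659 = -8735.54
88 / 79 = 1.11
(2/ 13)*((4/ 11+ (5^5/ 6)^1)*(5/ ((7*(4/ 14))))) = 171995/ 858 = 200.46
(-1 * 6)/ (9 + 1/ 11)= -33/ 50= -0.66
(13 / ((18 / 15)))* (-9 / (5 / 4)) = -78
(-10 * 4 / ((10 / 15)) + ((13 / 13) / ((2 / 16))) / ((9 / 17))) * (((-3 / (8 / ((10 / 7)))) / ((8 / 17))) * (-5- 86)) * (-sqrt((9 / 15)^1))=22321 * sqrt(15) / 24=3602.04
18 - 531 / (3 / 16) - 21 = -2835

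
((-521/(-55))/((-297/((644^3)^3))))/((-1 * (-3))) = -9926828743312616825385385984/49005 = -202567671529693231820944.50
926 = 926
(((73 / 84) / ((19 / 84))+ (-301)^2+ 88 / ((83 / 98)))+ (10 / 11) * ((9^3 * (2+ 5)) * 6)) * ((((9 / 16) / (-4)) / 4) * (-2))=2313416781 / 277552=8335.08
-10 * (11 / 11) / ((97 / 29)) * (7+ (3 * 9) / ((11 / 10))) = -100630 / 1067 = -94.31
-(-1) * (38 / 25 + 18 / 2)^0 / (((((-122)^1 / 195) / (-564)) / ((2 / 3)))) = 36660 / 61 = 600.98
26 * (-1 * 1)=-26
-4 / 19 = -0.21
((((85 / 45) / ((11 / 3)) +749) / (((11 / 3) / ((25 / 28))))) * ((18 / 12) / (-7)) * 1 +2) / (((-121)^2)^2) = -880093 / 5083735221796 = -0.00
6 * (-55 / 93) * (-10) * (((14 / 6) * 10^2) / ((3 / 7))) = 5390000 / 279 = 19319.00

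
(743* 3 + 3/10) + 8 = 22373/10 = 2237.30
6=6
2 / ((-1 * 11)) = -2 / 11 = -0.18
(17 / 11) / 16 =17 / 176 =0.10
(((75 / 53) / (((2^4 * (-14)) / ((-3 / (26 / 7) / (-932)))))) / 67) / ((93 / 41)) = -3075 / 85359449344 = -0.00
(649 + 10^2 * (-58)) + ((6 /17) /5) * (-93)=-438393 /85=-5157.56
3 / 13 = 0.23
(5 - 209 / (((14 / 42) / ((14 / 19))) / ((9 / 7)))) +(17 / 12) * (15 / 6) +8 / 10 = -70159 / 120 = -584.66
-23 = -23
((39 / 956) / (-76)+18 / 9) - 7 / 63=1234801 / 653904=1.89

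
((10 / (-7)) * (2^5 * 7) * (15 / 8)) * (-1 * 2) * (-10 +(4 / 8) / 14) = -83700 / 7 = -11957.14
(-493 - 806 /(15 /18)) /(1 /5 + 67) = -1043 /48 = -21.73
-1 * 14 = -14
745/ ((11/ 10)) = 7450/ 11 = 677.27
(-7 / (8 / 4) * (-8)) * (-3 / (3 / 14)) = -392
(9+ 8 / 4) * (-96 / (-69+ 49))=264 / 5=52.80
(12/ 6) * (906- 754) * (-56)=-17024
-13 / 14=-0.93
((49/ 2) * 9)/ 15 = 147/ 10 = 14.70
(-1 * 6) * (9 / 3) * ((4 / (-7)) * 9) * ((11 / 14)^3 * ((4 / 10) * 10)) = 179.61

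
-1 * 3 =-3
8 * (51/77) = 408/77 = 5.30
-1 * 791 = -791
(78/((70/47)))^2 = 3359889/1225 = 2742.77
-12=-12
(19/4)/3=19/12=1.58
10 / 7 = 1.43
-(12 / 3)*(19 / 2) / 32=-19 / 16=-1.19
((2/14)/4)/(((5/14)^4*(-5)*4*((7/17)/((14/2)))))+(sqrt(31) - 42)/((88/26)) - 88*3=-19131407/68750+13*sqrt(31)/44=-276.63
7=7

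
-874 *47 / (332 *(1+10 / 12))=-61617 / 913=-67.49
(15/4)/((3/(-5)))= -25/4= -6.25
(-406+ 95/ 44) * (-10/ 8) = 88845/ 176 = 504.80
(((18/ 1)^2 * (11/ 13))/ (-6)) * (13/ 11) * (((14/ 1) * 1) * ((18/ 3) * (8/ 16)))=-2268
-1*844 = -844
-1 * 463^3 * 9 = -893275623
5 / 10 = 1 / 2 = 0.50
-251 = -251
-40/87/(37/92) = -3680/3219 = -1.14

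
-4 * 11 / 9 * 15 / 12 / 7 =-55 / 63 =-0.87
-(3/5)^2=-9/25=-0.36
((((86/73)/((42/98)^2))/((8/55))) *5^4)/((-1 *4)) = -72428125/10512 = -6890.04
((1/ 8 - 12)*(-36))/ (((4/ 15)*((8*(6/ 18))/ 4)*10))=7695/ 32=240.47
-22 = -22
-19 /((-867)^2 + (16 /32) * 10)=-19 /751694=-0.00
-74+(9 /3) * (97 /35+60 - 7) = 3266 /35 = 93.31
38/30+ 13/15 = 2.13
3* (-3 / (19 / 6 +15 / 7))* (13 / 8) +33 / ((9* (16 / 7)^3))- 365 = -1006888285 / 2740224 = -367.45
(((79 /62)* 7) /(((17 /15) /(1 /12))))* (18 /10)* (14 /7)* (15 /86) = 74655 /181288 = 0.41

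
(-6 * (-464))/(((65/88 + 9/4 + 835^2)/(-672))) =-54878208/20452021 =-2.68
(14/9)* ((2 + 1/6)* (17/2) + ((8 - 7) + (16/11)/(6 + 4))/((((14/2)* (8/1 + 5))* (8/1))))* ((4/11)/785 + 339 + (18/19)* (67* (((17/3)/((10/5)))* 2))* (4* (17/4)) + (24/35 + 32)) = 784795243185121/4223033100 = 185836.87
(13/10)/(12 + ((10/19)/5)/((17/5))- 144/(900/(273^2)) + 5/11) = -230945/2116194246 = -0.00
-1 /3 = -0.33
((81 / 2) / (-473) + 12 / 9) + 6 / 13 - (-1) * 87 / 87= 99955 / 36894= 2.71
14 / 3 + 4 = 26 / 3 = 8.67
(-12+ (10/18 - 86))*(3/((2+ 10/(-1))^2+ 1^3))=-877/195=-4.50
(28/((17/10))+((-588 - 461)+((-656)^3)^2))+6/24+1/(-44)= 29805378302790736863/374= 79693524873772023.70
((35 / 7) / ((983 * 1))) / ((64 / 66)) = 165 / 31456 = 0.01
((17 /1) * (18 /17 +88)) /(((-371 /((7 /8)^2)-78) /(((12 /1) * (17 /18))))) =-180166 /5907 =-30.50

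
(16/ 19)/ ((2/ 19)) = 8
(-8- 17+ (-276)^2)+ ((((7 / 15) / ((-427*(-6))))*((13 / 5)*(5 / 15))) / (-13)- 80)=6264446849 / 82350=76071.00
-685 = -685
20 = 20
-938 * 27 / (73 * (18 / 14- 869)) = 88641 / 221701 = 0.40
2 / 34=1 / 17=0.06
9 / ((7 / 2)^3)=72 / 343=0.21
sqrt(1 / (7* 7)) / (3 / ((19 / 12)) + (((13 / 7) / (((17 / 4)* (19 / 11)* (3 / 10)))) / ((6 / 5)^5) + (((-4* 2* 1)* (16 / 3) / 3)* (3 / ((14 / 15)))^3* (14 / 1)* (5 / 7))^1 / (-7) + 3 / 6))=323060724 / 1532008068551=0.00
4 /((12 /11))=11 /3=3.67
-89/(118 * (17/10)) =-445/1003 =-0.44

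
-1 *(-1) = 1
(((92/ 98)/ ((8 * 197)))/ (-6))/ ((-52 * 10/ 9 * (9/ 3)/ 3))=69/ 40156480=0.00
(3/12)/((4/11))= 11/16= 0.69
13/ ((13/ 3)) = 3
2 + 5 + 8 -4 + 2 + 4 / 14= 93 / 7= 13.29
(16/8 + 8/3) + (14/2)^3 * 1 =1043/3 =347.67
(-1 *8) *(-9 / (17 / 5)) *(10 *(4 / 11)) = 14400 / 187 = 77.01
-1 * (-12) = 12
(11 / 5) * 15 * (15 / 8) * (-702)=-43436.25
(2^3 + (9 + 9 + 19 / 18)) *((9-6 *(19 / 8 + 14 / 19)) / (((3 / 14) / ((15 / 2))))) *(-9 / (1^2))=12528075 / 152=82421.55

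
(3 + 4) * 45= 315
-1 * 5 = -5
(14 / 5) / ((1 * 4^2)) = 7 / 40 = 0.18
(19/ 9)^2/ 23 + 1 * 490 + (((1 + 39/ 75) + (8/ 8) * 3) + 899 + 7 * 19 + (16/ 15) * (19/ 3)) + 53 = 73889809/ 46575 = 1586.47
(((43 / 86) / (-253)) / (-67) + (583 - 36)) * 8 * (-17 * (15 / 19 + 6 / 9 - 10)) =204705394940 / 322069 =635594.84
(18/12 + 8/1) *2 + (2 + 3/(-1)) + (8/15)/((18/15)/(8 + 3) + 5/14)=20618/1077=19.14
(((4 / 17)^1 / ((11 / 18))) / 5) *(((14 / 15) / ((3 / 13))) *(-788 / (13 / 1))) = -88256 / 4675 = -18.88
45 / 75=0.60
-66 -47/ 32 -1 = -68.47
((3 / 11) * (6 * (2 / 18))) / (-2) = -1 / 11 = -0.09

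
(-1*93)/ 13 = -93/ 13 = -7.15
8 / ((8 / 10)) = 10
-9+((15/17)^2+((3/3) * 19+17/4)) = 17373/1156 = 15.03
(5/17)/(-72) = -5/1224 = -0.00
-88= -88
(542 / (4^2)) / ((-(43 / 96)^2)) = -312192 / 1849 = -168.84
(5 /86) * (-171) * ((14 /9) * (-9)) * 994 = 5949090 /43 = 138350.93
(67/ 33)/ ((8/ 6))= 67/ 44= 1.52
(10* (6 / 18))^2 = 100 / 9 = 11.11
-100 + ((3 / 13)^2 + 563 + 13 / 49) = 3836741 / 8281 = 463.32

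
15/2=7.50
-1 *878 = -878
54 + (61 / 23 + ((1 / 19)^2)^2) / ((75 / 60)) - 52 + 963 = 14494171391 / 14986915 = 967.12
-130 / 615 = -26 / 123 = -0.21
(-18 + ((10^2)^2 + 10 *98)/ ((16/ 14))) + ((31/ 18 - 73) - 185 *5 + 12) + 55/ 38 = 2943481/ 342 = 8606.67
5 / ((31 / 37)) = 185 / 31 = 5.97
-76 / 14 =-38 / 7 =-5.43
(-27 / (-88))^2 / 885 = 243 / 2284480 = 0.00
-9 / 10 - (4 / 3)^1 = -67 / 30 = -2.23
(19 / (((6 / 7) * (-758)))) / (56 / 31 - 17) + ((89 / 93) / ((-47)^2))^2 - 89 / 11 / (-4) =2.02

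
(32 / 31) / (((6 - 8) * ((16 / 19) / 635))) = -12065 / 31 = -389.19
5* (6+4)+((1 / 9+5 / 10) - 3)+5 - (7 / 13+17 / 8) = 46751 / 936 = 49.95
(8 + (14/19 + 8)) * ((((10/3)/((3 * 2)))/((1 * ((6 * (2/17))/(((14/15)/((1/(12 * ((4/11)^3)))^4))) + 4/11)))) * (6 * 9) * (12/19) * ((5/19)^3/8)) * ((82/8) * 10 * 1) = 4638585154594406400000/450187930057879113013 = 10.30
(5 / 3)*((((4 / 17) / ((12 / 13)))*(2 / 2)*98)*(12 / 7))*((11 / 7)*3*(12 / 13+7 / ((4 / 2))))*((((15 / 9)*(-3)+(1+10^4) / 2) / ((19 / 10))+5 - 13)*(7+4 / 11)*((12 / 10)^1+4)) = 48247154280 / 323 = 149371994.67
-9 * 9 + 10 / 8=-319 / 4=-79.75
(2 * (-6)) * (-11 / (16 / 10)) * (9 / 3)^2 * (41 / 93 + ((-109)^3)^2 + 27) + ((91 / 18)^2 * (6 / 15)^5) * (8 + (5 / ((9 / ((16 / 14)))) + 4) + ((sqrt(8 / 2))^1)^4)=175883332272473258763847 / 141243750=1245246832319824.83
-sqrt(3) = -1.73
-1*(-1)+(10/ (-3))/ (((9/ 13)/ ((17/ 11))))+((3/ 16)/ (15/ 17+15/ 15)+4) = -356053/ 152064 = -2.34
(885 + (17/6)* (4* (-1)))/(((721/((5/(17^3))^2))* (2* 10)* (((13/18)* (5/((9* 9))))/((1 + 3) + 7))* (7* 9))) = 778437/3167380079318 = 0.00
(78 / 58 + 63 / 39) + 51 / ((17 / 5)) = 6771 / 377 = 17.96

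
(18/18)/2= 1/2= 0.50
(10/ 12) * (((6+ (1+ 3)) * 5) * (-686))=-85750/ 3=-28583.33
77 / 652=0.12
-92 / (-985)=92 / 985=0.09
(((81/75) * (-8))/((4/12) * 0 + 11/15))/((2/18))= -5832/55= -106.04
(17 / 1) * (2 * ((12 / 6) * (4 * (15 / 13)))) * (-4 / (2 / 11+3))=-35904 / 91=-394.55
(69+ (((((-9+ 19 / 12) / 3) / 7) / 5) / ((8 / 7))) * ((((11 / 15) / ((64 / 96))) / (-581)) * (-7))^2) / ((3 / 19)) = 1300532771389 / 2976048000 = 437.00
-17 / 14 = -1.21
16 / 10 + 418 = 2098 / 5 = 419.60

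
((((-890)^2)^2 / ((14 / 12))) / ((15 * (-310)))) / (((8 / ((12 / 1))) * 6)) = -6274224100 / 217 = -28913475.12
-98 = -98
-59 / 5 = -11.80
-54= -54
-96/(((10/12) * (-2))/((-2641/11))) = -760608/55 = -13829.24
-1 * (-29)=29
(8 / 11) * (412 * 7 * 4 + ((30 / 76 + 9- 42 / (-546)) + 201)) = 23211028 / 2717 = 8542.89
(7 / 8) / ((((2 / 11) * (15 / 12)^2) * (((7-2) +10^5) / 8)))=616 / 2500125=0.00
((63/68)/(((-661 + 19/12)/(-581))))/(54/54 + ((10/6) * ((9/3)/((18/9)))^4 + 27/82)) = 1756944/21021367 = 0.08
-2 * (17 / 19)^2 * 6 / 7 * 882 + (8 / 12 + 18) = -1290688 / 1083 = -1191.77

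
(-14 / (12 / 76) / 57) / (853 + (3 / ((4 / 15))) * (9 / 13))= -728 / 402849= -0.00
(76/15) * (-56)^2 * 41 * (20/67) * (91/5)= 3556926464/1005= 3539230.31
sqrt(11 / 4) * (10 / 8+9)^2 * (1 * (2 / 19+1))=35301 * sqrt(11) / 608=192.57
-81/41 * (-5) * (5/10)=405/82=4.94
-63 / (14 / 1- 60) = 63 / 46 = 1.37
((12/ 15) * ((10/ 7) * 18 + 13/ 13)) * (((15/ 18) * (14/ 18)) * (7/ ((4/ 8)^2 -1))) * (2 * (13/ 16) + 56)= -603449/ 81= -7449.99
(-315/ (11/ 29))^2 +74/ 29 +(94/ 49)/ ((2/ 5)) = 118581191086/ 171941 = 689662.10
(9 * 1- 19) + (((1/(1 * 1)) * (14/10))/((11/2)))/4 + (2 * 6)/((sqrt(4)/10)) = 5507/110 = 50.06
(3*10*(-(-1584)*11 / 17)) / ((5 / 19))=1986336 / 17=116843.29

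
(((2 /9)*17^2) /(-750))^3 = -24137569 /38443359375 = -0.00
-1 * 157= -157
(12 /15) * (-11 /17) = -44 /85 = -0.52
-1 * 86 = -86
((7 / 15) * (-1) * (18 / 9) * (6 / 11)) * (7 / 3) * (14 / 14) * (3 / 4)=-49 / 55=-0.89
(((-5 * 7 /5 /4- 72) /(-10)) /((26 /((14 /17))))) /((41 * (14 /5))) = 295 /144976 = 0.00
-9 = -9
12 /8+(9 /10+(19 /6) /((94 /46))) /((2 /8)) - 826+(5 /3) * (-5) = -1160479 /1410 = -823.03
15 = 15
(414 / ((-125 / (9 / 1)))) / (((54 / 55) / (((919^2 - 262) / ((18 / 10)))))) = -71202549 / 5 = -14240509.80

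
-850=-850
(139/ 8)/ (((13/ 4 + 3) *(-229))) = -139/ 11450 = -0.01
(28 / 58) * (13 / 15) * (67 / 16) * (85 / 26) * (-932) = -1857709 / 348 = -5338.24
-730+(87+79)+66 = -498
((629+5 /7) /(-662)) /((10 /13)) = -14326 /11585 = -1.24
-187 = -187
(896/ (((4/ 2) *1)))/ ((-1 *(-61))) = 448/ 61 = 7.34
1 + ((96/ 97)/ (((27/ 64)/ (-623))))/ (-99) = 1362331/ 86427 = 15.76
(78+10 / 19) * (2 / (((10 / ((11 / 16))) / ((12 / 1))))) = 12309 / 95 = 129.57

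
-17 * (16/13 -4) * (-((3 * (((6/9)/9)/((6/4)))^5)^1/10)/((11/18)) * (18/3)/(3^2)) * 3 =-139264/10259468505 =-0.00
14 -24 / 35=13.31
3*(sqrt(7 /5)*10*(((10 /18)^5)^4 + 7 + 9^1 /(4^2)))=1471079046424794634921*sqrt(35) /32420441224151810136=268.44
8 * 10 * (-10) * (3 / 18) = -400 / 3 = -133.33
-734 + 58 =-676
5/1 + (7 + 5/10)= 25/2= 12.50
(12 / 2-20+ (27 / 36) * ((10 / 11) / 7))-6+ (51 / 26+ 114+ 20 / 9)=885415 / 9009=98.28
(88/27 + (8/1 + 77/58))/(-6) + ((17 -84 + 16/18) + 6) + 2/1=-565723/9396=-60.21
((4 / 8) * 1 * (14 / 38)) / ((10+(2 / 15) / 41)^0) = 7 / 38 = 0.18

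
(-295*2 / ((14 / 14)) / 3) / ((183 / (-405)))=26550 / 61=435.25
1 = 1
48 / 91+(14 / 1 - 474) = -41812 / 91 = -459.47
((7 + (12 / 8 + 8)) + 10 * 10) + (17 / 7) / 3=4927 / 42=117.31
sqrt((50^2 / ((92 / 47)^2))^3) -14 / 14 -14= 1620774335 / 97336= 16651.33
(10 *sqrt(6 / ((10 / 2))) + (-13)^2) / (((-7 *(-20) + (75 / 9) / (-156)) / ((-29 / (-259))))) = 27144 *sqrt(30) / 16963205 + 2293668 / 16963205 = 0.14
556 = 556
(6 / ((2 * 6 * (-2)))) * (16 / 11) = -4 / 11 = -0.36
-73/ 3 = -24.33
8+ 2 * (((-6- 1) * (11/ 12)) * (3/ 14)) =21/ 4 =5.25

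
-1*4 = -4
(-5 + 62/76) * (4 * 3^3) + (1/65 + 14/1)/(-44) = -24573269/54340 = -452.21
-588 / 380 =-147 / 95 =-1.55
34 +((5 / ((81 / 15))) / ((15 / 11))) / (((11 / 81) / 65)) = 359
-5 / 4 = -1.25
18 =18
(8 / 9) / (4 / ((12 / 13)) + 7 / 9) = 4 / 23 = 0.17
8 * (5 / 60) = 2 / 3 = 0.67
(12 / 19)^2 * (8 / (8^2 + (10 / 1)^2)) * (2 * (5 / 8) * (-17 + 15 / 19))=-0.39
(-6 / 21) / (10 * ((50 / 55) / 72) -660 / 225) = 1980 / 19453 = 0.10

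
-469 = -469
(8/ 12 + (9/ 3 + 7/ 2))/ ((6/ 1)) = 43/ 36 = 1.19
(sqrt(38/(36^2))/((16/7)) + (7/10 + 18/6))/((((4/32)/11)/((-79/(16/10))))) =-16402.00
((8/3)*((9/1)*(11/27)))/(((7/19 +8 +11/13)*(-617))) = -5434/3159657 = -0.00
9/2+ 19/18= 50/9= 5.56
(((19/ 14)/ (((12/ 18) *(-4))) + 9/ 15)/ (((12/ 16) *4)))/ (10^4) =17/ 5600000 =0.00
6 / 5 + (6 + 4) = 56 / 5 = 11.20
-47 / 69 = -0.68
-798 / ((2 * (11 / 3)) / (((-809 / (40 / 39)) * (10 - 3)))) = 264365829 / 440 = 600831.43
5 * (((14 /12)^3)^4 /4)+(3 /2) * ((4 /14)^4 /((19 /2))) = 3157546346320607 /397210533543936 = 7.95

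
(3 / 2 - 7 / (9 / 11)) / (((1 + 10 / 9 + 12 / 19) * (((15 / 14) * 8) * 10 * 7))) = -2413 / 562800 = -0.00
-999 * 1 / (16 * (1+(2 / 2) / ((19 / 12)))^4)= -130190679 / 14776336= -8.81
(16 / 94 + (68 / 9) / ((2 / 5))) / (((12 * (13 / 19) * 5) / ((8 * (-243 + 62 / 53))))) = -3926564852 / 4371705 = -898.18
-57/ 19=-3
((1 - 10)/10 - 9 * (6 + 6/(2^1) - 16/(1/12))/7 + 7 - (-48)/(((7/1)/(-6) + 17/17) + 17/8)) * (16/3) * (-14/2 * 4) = -27993568/705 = -39707.19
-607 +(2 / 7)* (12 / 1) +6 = -4183 / 7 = -597.57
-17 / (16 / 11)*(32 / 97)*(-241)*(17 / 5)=3159.34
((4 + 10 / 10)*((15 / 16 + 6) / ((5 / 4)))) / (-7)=-111 / 28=-3.96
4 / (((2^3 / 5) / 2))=5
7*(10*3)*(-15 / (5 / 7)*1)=-4410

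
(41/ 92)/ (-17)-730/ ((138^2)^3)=-1539006853621/ 58707480716064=-0.03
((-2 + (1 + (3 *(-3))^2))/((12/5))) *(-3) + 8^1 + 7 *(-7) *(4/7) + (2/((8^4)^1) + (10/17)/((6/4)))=-12492749/104448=-119.61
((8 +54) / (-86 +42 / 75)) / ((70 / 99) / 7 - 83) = 25575 / 2921692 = 0.01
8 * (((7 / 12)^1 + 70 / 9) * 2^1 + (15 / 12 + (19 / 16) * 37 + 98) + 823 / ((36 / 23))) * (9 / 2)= 24685.75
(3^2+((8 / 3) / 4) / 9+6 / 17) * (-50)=-216350 / 459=-471.35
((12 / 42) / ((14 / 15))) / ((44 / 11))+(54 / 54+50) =51.08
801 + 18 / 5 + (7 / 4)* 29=17107 / 20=855.35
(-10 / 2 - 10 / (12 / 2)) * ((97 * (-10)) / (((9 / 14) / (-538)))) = -5411881.48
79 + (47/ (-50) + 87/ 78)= 25732/ 325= 79.18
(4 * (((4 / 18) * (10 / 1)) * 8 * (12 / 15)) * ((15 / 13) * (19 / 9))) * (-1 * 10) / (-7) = 486400 / 2457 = 197.96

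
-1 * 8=-8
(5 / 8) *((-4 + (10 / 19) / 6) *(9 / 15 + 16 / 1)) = -18509 / 456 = -40.59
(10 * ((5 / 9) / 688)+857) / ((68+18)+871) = 91493 / 102168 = 0.90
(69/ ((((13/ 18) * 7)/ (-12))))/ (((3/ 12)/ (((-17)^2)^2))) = -4979187936/ 91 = -54716350.95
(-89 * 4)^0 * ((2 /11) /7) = 2 /77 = 0.03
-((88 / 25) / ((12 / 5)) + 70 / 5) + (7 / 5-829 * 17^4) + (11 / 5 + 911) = -1038570148 / 15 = -69238009.87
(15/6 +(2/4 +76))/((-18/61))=-4819/18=-267.72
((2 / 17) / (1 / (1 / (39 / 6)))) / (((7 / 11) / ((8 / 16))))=22 / 1547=0.01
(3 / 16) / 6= 1 / 32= 0.03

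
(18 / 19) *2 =36 / 19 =1.89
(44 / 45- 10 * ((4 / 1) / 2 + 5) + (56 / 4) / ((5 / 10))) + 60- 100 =-81.02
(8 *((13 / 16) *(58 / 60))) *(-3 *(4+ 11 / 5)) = -11687 / 100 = -116.87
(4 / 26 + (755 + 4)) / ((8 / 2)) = 189.79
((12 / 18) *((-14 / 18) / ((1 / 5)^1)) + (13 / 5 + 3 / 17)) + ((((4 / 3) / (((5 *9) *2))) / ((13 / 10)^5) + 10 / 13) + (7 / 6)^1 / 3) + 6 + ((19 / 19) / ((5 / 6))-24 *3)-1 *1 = -36614925083 / 568078290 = -64.45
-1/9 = -0.11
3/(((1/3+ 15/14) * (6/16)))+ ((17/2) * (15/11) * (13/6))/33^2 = 16164971/2827044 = 5.72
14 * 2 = 28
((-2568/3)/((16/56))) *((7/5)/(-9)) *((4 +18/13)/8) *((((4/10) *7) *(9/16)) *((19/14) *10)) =6704.99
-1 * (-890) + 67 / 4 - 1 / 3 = 10877 / 12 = 906.42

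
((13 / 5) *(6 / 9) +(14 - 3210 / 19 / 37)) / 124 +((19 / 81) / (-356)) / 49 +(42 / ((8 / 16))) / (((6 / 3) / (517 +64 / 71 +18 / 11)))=2623840094449680151 / 120245588985060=21820.68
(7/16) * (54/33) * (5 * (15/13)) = 4.13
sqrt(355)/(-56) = -0.34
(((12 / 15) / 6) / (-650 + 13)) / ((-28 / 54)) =0.00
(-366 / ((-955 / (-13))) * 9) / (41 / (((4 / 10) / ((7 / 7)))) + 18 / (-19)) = -1627236 / 3685345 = -0.44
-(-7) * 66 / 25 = 462 / 25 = 18.48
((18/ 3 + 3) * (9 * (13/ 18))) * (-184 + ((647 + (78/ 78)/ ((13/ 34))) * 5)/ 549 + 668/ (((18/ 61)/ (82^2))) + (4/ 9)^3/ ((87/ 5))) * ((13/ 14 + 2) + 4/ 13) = 450911881752715595/ 156471588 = 2881749252.48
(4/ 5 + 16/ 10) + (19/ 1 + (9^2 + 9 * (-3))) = 377/ 5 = 75.40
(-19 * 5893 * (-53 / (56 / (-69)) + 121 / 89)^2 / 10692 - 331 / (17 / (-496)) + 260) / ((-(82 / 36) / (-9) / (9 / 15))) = -165341733617866847 / 1904502427520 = -86816.24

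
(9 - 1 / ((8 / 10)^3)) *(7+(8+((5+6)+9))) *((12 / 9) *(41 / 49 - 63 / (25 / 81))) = -56154461 / 840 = -66850.55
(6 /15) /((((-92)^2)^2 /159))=159 /179098240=0.00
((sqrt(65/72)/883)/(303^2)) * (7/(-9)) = -7 * sqrt(130)/8755273476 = -0.00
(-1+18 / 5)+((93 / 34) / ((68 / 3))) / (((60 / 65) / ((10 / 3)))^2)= 1736891 / 416160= 4.17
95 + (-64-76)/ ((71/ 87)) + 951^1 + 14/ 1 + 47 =66417/ 71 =935.45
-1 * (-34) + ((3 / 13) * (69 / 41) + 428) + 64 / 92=5676947 / 12259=463.08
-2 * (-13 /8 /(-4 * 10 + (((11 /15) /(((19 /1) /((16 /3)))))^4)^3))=-152613649091391084131376816650390625 /1878321834699155172618297623333103392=-0.08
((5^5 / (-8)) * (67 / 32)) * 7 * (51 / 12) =-24915625 / 1024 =-24331.67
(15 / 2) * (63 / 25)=189 / 10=18.90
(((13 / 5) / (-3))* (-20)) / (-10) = -26 / 15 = -1.73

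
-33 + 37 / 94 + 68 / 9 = -21193 / 846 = -25.05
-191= -191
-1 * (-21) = 21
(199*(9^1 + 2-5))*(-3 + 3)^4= 0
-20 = -20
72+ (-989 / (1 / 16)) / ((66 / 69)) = -181184 / 11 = -16471.27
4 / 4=1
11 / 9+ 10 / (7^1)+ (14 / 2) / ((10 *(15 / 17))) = 10849 / 3150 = 3.44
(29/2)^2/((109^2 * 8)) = 841/380192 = 0.00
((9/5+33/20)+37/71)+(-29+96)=100779/1420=70.97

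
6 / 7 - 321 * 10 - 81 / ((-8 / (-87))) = -229041 / 56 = -4090.02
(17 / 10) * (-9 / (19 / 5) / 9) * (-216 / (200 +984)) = 459 / 5624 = 0.08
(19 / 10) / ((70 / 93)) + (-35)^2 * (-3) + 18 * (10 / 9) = -2556733 / 700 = -3652.48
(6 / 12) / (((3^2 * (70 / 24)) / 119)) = 34 / 15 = 2.27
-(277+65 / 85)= -4722 / 17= -277.76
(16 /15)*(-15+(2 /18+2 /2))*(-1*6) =800 /9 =88.89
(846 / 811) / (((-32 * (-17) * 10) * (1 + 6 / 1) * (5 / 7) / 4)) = 423 / 2757400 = 0.00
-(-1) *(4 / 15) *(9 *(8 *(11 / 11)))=96 / 5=19.20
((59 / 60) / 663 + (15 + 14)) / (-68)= -1153679 / 2705040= -0.43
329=329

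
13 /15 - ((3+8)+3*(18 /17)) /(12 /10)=-1861 /170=-10.95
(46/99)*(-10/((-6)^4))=-115/32076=-0.00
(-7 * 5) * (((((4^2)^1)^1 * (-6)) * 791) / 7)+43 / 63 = 23919883 / 63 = 379680.68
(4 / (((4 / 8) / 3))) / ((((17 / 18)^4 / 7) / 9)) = 158723712 / 83521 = 1900.40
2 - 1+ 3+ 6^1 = 10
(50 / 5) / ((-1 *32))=-5 / 16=-0.31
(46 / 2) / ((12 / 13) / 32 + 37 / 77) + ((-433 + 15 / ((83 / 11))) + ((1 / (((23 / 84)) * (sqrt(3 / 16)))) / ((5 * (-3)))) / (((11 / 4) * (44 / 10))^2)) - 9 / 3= -131650545 / 338557 - 2240 * sqrt(3) / 1010229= -388.86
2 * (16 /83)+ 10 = 10.39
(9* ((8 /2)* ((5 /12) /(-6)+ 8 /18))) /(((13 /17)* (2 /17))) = 7803 /52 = 150.06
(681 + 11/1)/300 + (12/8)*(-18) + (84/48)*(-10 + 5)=-10033/300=-33.44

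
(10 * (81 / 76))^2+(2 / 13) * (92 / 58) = 61970273 / 544388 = 113.83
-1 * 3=-3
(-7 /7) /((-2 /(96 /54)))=8 /9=0.89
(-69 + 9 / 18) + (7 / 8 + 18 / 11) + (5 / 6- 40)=-105.16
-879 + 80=-799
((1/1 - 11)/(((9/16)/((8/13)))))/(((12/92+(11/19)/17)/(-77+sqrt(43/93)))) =366101120/71487 - 4754560 * sqrt(3999)/6648291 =5076.00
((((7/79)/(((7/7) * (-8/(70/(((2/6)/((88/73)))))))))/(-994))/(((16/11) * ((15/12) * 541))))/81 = 847/23923753596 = 0.00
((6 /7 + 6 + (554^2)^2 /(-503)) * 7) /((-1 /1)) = 659381993248 /503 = 1310898594.93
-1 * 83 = -83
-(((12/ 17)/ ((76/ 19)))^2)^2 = -81/ 83521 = -0.00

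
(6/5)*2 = 12/5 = 2.40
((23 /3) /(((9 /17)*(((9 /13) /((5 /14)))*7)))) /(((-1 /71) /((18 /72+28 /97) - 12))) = 8024455855 /9239832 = 868.46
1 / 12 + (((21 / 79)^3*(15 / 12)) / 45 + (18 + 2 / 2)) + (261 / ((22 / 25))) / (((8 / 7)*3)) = 27487553117 / 260324592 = 105.59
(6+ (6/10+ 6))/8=63/40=1.58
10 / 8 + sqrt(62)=5 / 4 + sqrt(62)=9.12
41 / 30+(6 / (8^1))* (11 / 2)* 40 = 4991 / 30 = 166.37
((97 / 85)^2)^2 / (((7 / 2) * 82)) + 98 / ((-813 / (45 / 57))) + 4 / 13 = 219053832671047 / 1002821978624375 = 0.22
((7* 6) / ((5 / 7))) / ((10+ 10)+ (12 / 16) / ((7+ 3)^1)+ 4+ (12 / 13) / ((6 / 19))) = 30576 / 14039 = 2.18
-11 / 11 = -1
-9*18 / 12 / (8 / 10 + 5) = -135 / 58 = -2.33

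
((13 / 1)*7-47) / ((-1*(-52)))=0.85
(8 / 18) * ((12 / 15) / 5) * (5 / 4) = 4 / 45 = 0.09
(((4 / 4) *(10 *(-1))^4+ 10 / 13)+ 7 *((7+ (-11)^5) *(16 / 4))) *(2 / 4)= -2249615.62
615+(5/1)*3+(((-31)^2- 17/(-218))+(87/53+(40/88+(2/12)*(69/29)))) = 2936732275/1842863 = 1593.57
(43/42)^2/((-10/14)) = -1849/1260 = -1.47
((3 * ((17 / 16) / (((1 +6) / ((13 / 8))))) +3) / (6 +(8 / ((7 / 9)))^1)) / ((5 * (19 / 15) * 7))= 3351 / 646912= 0.01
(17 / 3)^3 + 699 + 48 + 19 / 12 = 100499 / 108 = 930.55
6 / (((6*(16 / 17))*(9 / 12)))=17 / 12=1.42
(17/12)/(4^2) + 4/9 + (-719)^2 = 297769843/576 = 516961.53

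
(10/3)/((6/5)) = 25/9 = 2.78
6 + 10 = 16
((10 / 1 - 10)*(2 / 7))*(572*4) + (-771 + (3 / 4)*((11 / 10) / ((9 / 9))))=-30807 / 40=-770.18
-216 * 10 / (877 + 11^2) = -2.16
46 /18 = 2.56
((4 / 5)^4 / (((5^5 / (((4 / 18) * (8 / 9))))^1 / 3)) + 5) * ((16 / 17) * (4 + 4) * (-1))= -33750524288 / 896484375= -37.65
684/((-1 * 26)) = -342/13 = -26.31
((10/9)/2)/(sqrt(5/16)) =0.99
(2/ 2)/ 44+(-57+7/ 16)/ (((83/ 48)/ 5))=-597217/ 3652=-163.53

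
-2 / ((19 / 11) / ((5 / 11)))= -10 / 19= -0.53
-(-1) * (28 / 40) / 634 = 7 / 6340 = 0.00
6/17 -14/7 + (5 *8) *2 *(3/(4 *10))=74/17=4.35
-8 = -8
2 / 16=1 / 8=0.12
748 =748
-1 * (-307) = 307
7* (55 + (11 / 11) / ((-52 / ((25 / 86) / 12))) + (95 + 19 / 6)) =19178859 / 17888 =1072.16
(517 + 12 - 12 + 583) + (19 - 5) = 1114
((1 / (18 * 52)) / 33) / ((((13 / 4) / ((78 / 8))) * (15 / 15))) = 1 / 10296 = 0.00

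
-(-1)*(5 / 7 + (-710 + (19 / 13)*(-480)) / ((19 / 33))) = -4237615 / 1729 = -2450.91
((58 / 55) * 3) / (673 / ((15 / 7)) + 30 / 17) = 8874 / 885907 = 0.01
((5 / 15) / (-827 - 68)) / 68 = -1 / 182580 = -0.00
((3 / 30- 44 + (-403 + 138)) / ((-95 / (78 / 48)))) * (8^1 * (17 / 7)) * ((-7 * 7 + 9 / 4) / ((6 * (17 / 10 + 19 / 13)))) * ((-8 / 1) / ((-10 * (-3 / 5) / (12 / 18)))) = 224.89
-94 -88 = -182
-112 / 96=-7 / 6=-1.17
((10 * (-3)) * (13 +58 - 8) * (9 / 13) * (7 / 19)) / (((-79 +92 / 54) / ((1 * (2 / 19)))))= 6429780 / 9794291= 0.66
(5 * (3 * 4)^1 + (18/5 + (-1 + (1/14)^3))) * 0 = 0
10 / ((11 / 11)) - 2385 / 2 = -2365 / 2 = -1182.50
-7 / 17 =-0.41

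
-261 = -261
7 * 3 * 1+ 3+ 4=28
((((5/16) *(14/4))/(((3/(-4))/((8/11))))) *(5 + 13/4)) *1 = -35/4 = -8.75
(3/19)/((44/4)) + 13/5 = 2732/1045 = 2.61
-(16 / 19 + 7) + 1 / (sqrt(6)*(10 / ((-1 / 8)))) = -149 / 19- sqrt(6) / 480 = -7.85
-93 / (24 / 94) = -1457 / 4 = -364.25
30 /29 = 1.03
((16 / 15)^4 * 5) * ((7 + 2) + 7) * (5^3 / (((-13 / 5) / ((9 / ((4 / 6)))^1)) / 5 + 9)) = 26214400 / 18147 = 1444.56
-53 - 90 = -143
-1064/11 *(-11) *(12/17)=12768/17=751.06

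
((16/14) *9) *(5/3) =120/7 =17.14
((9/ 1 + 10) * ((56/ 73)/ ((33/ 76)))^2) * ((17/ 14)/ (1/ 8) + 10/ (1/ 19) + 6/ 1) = 7866449920/ 644809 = 12199.66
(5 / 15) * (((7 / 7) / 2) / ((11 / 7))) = 7 / 66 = 0.11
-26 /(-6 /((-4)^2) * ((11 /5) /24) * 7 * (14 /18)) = 74880 /539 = 138.92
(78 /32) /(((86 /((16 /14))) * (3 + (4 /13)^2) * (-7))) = -6591 /4407844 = -0.00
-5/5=-1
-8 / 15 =-0.53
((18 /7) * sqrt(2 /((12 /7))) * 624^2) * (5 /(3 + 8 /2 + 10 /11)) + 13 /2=13 /2 + 21415680 * sqrt(42) /203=683698.47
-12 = -12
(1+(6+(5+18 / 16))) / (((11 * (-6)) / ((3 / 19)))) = -105 / 3344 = -0.03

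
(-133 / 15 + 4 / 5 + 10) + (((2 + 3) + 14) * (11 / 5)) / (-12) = -31 / 20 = -1.55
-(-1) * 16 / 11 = 16 / 11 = 1.45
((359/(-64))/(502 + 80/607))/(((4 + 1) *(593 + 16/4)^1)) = -217913/58227845760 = -0.00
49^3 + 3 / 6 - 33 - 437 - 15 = 234329 / 2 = 117164.50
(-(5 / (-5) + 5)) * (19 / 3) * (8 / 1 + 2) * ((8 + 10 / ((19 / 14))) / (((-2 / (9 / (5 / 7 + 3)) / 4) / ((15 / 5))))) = 735840 / 13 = 56603.08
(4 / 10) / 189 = 2 / 945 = 0.00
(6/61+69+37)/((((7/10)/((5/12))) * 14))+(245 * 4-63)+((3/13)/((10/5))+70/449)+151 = 112299661333/104680758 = 1072.78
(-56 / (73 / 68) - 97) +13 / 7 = -75274 / 511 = -147.31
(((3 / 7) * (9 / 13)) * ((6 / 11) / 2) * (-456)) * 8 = -295488 / 1001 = -295.19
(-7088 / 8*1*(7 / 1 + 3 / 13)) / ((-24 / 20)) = 5338.72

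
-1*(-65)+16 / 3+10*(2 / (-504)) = 8857 / 126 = 70.29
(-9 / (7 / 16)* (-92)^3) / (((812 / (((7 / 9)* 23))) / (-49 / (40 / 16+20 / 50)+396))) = 787602420224 / 5887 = 133786719.93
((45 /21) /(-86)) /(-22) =15 /13244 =0.00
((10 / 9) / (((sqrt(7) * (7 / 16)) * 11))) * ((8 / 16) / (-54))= -40 * sqrt(7) / 130977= -0.00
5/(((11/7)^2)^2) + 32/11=3.73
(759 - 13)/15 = 49.73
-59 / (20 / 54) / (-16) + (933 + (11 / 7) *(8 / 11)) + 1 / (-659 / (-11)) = 696832989 / 738080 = 944.12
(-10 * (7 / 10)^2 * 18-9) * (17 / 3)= -2754 / 5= -550.80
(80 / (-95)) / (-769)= 16 / 14611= 0.00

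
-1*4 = -4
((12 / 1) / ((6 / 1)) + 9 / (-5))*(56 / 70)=4 / 25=0.16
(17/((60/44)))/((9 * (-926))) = -187/125010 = -0.00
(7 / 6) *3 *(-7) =-49 / 2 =-24.50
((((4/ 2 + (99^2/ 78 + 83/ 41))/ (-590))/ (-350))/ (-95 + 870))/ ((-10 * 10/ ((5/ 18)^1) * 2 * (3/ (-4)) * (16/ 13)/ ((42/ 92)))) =781/ 1403184000000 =0.00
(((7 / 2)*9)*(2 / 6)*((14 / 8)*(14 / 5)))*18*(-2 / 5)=-9261 / 25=-370.44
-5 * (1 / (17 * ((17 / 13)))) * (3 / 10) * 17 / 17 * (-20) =390 / 289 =1.35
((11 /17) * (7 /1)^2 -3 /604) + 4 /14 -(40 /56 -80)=7997811 /71876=111.27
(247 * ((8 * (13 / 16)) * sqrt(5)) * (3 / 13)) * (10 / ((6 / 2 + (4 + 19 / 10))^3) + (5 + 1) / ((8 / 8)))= 1570851087 * sqrt(5) / 704969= 4982.53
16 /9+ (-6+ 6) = 16 /9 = 1.78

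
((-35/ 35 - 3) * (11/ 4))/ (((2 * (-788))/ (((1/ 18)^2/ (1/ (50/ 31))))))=275/ 7914672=0.00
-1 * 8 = -8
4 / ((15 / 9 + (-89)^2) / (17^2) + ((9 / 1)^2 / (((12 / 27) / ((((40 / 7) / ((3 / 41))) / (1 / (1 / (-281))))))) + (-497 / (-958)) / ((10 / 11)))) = -65350506480 / 370308605657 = -0.18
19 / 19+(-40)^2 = 1601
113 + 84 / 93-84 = 927 / 31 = 29.90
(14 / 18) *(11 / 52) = 0.16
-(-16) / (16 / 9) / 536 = 9 / 536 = 0.02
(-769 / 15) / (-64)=769 / 960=0.80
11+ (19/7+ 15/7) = 111/7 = 15.86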